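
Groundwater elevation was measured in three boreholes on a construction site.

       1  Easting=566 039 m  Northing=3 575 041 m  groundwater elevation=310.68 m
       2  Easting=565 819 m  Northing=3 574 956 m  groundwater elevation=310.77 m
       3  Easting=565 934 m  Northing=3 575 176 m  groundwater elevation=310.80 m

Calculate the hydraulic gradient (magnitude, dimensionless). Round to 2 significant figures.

With h = a·x + b·y + c and 1 as origin, the differences give:
  (-220)·a + (-85)·b = +0.09
  (-105)·a + 135·b = +0.12
Eliminate b (×135 and ×(-85), subtract): -38625·a = 22.350 → a = ∂h/∂x = -0.0005786
Back-substitute: b = ∂h/∂y = +0.0004388.
|∇h| = √(-0.0005786² + 0.0004388²) = 0.0007262

0.00073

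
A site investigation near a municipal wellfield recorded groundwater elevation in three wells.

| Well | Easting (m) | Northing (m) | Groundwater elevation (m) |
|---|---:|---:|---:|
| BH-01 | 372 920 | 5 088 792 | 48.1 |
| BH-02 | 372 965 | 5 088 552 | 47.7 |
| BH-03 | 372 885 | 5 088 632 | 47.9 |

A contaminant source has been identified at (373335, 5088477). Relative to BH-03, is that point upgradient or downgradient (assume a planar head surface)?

Taking BH-01 as reference: BH-02−BH-01 = (45, -240, -0.4); BH-03−BH-01 = (-35, -160, -0.2).
Solve a·Δx + b·Δy = Δh: det = 45·(-160) − (-35)·(-240) = -15600.
∂h/∂x = [(-0.4)·(-160) − (-0.2)·(-240)] / -15600 = -0.001026
∂h/∂y = [45·(-0.2) − (-35)·(-0.4)] / -15600 = +0.001474
Head at (373335, 5088477) = 48.1 + (-0.001026)·(415) + (+0.001474)·(-315) = 47.21 m.
That is lower than the 47.9 m at BH-03, so the point is downgradient.

downgradient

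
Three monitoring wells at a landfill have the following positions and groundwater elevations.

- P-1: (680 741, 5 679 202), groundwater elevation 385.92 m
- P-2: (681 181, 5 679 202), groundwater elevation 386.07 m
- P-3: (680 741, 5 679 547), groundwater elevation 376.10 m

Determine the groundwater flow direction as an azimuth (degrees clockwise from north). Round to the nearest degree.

359°

∂h/∂x = (386.07 − 385.92) / (681181 − 680741) = +0.0003409
∂h/∂y = (376.10 − 385.92) / (5679547 − 5679202) = -0.02846
Flow direction (−∇h) has components (-0.0003409 E, +0.02846 N).
Azimuth = atan2(E, N) = atan2(-0.0003409, +0.02846) = 359.3° ≈ 359°.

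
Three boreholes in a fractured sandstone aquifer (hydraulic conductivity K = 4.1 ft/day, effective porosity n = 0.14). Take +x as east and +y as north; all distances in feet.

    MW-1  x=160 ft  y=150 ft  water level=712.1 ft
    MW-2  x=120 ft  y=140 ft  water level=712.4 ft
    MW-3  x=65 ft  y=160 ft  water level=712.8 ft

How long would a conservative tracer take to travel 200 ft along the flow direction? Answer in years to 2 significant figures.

2.5 years

With h = a·x + b·y + c and MW-1 as origin, the differences give:
  (-40)·a + (-10)·b = +0.3
  (-95)·a + 10·b = +0.7
Eliminate b (×10 and ×(-10), subtract): -1350·a = 10.00 → a = ∂h/∂x = -0.007407
Back-substitute: b = ∂h/∂y = -0.0003704.
|∇h| = √(-0.007407² + -0.0003704²) = 0.007416
Seepage velocity v = K·i/n = 4.1 × 0.007416 / 0.14 = 0.2172 ft/day.
t = 200 / 0.2172 = 920.8 days = 2.52 years.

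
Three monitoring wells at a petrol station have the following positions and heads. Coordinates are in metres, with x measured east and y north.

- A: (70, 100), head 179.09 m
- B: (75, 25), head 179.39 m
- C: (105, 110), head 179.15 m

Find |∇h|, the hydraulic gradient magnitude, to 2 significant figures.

Taking A as reference: B−A = (5, -75, +0.30); C−A = (35, 10, +0.06).
Solve a·Δx + b·Δy = Δh: det = 5·10 − 35·(-75) = 2675.
∂h/∂x = [(+0.30)·10 − (+0.06)·(-75)] / 2675 = +0.002804
∂h/∂y = [5·(+0.06) − 35·(+0.30)] / 2675 = -0.003813
|∇h| = √(0.002804² + -0.003813²) = 0.004733

0.0047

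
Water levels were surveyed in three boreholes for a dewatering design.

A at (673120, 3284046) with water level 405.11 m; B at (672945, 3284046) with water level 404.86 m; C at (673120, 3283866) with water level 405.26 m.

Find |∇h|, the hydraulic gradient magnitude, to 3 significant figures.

0.00165

∂h/∂x = (404.86 − 405.11) / (672945 − 673120) = +0.001429
∂h/∂y = (405.26 − 405.11) / (3283866 − 3284046) = -0.0008333
|∇h| = √(0.001429² + -0.0008333²) = 0.001654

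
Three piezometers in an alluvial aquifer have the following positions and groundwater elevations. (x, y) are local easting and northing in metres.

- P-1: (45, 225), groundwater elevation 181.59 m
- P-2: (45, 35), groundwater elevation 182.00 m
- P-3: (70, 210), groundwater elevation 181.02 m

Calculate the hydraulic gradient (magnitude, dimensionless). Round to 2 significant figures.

0.024

With h = a·x + b·y + c and P-1 as origin, the differences give:
  0·a + (-190)·b = +0.41
  25·a + (-15)·b = -0.57
Eliminate b (×(-15) and ×(-190), subtract): 4750·a = -114.450 → a = ∂h/∂x = -0.02409
Back-substitute: b = ∂h/∂y = -0.002158.
|∇h| = √(-0.02409² + -0.002158²) = 0.02419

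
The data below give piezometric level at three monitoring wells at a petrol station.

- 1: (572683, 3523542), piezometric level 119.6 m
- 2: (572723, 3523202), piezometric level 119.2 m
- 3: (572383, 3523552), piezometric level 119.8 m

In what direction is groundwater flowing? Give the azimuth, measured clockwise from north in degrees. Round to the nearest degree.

Differences from 1: to 2 (Δx, Δy, Δh) = (40, -340, -0.4); to 3 = (-300, 10, +0.2).
Determinant of the coordinate differences = 40·10 − (-300)·(-340) = -101600.
∂h/∂x = [(-0.4)·10 − (+0.2)·(-340)] / -101600 = -0.0006299
∂h/∂y = [40·(+0.2) − (-300)·(-0.4)] / -101600 = +0.001102
Flow direction (−∇h) has components (+0.0006299 E, -0.001102 N).
Azimuth = atan2(E, N) = atan2(+0.0006299, -0.001102) = 150.3° ≈ 150°.

150°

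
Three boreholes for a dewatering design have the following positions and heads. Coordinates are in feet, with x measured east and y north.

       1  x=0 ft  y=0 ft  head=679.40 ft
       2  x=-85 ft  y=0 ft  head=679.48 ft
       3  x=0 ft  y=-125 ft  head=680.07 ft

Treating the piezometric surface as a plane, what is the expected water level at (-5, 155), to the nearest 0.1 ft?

∂h/∂x = (679.48 − 679.40) / (-85 − 0) = -0.0009412
∂h/∂y = (680.07 − 679.40) / (-125 − 0) = -0.005360
h(-5, 155) = 679.40 + (-0.0009412)·(-5) + (-0.005360)·(155) = 679.40 +0.005 -0.831 = 678.574 ft.

678.6 ft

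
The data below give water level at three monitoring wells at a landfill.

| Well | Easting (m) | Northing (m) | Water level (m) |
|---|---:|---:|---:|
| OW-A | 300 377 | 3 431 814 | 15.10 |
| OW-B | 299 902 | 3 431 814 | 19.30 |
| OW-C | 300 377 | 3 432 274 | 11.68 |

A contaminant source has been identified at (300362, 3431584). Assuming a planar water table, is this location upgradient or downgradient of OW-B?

∂h/∂x = (19.30 − 15.10) / (299902 − 300377) = -0.008842
∂h/∂y = (11.68 − 15.10) / (3432274 − 3431814) = -0.007435
Head at (300362, 3431584) = 15.10 + (-0.008842)·(-15) + (-0.007435)·(-230) = 16.94 m.
That is lower than the 19.30 m at OW-B, so the point is downgradient.

downgradient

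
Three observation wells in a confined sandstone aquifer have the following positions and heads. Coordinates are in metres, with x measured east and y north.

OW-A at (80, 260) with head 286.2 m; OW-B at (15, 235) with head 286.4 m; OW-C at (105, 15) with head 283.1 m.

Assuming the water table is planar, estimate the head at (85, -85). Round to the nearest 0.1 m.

282.1 m

Differences from OW-A: to OW-B (Δx, Δy, Δh) = (-65, -25, +0.2); to OW-C = (25, -245, -3.1).
Solve a·Δx + b·Δy = Δh: det = (-65)·(-245) − 25·(-25) = 16550.
∂h/∂x = [(+0.2)·(-245) − (-3.1)·(-25)] / 16550 = -0.007644
∂h/∂y = [(-65)·(-3.1) − 25·(+0.2)] / 16550 = +0.01187
h(85, -85) = 286.2 + (-0.007644)·(5) + (+0.01187)·(-345) = 286.2 -0.038 -4.096 = 282.066 m.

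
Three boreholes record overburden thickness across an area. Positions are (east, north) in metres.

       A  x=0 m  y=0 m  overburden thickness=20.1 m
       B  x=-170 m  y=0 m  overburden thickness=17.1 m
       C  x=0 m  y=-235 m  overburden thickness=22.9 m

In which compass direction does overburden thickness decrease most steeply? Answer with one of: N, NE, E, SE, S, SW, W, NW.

∂d/∂x = (17.1 − 20.1) / (-170 − 0) = +0.01765
∂d/∂y = (22.9 − 20.1) / (-235 − 0) = -0.01191
Steepest decrease is along −∇f = (-0.01765 E, +0.01191 N) → northwest.

NW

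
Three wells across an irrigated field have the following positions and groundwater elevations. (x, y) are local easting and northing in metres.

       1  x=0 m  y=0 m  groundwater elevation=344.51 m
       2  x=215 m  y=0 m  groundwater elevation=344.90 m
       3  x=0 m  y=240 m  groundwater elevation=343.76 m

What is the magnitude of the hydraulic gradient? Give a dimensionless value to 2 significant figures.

0.0036

∂h/∂x = (344.90 − 344.51) / (215 − 0) = +0.001814
∂h/∂y = (343.76 − 344.51) / (240 − 0) = -0.003125
|∇h| = √(0.001814² + -0.003125²) = 0.003613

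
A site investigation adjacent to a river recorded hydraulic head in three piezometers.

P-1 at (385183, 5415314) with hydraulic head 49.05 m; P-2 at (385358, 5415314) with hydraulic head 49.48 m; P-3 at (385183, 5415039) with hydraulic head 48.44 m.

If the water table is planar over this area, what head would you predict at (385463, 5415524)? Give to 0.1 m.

50.2 m

∂h/∂x = (49.48 − 49.05) / (385358 − 385183) = +0.002457
∂h/∂y = (48.44 − 49.05) / (5415039 − 5415314) = +0.002218
h(385463, 5415524) = 49.05 + (+0.002457)·(280) + (+0.002218)·(210) = 49.05 +0.688 +0.466 = 50.204 m.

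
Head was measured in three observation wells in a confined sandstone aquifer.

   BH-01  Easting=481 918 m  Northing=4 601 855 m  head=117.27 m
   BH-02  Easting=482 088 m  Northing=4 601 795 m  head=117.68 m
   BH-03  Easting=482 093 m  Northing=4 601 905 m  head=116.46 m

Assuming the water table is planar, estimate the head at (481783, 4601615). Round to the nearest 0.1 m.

With h = a·x + b·y + c and BH-01 as origin, the differences give:
  170·a + (-60)·b = +0.41
  175·a + 50·b = -0.81
Eliminate b (×50 and ×(-60), subtract): 19000·a = -28.100 → a = ∂h/∂x = -0.001479
Back-substitute: b = ∂h/∂y = -0.01102.
h(481783, 4601615) = 117.27 + (-0.001479)·(-135) + (-0.01102)·(-240) = 117.27 +0.200 +2.646 = 120.115 m.

120.1 m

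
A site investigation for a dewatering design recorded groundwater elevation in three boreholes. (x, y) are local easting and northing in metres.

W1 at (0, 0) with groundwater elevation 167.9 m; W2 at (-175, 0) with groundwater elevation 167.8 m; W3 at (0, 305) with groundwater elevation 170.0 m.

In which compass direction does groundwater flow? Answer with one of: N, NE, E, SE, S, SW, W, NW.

∂h/∂x = (167.8 − 167.9) / (-175 − 0) = +0.0005714
∂h/∂y = (170.0 − 167.9) / (305 − 0) = +0.006885
Flow = −∇h = (-0.0005714 east, -0.006885 north), which points south.

S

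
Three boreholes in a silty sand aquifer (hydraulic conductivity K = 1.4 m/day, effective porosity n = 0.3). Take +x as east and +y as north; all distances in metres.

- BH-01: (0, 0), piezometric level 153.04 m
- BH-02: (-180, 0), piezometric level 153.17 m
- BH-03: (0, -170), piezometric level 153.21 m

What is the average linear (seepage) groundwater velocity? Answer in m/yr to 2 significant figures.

2.1 m/yr

∂h/∂x = (153.17 − 153.04) / (-180 − 0) = -0.0007222
∂h/∂y = (153.21 − 153.04) / (-170 − 0) = -0.001000
|∇h| = √(-0.0007222² + -0.001000²) = 0.001234
Seepage velocity v = K·i/n = 1.4 × 0.001234 / 0.3 = 0.005759 m/day = 2.103 m/yr.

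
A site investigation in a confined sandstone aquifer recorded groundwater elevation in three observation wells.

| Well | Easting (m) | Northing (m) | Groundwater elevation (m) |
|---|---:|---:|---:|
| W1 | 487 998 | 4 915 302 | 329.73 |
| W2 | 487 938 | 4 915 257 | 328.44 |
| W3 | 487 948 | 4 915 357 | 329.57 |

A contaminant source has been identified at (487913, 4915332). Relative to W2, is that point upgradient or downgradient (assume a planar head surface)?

upgradient

Three-point gradient (reference W1): Δ to W2 = (-60, -45, -1.29), Δ to W3 = (-50, 55, -0.16).
∂h/∂x = +0.01408, ∂h/∂y = +0.009892 (det = -5550).
Head at (487913, 4915332) = 329.73 + (+0.01408)·(-85) + (+0.009892)·(30) = 328.83 m.
That is higher than the 328.44 m at W2, so the point is upgradient.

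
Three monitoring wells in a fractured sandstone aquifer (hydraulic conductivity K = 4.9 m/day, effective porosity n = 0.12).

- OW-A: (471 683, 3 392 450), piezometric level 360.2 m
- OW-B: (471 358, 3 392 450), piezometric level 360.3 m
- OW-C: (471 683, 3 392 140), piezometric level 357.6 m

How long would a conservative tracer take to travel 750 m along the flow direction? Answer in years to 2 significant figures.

6.0 years

∂h/∂x = (360.3 − 360.2) / (471358 − 471683) = -0.0003077
∂h/∂y = (357.6 − 360.2) / (3392140 − 3392450) = +0.008387
|∇h| = √(-0.0003077² + 0.008387²) = 0.008393
Seepage velocity v = K·i/n = 4.9 × 0.008393 / 0.12 = 0.3427 m/day.
t = 750 / 0.3427 = 2189 days = 5.99 years.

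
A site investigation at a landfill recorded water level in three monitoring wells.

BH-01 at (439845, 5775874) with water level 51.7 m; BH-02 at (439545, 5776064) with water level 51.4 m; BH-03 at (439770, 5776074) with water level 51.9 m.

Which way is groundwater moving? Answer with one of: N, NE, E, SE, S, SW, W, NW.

SW

Differences from BH-01: to BH-02 (Δx, Δy, Δh) = (-300, 190, -0.3); to BH-03 = (-75, 200, +0.2).
Determinant of the coordinate differences = (-300)·200 − (-75)·190 = -45750.
∂h/∂x = [(-0.3)·200 − (+0.2)·190] / -45750 = +0.002142
∂h/∂y = [(-300)·(+0.2) − (-75)·(-0.3)] / -45750 = +0.001803
Flow = −∇h = (-0.002142 east, -0.001803 north), which points southwest.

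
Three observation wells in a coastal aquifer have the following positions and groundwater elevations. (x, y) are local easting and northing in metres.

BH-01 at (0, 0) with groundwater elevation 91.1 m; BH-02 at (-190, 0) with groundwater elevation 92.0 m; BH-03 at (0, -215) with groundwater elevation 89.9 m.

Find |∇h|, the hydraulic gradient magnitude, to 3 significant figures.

∂h/∂x = (92.0 − 91.1) / (-190 − 0) = -0.004737
∂h/∂y = (89.9 − 91.1) / (-215 − 0) = +0.005581
|∇h| = √(-0.004737² + 0.005581²) = 0.00732

0.00732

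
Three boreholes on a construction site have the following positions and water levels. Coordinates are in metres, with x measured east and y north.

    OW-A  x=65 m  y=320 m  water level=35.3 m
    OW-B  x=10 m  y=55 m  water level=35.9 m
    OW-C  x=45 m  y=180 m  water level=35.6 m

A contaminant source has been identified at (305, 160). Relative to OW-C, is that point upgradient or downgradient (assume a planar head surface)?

downgradient

With h = a·x + b·y + c and OW-A as origin, the differences give:
  (-55)·a + (-265)·b = +0.6
  (-20)·a + (-140)·b = +0.3
Eliminate b (×(-140) and ×(-265), subtract): 2400·a = -4.50 → a = ∂h/∂x = -0.001875
Back-substitute: b = ∂h/∂y = -0.001875.
Head at (305, 160) = 35.3 + (-0.001875)·(240) + (-0.001875)·(-160) = 35.15 m.
That is lower than the 35.6 m at OW-C, so the point is downgradient.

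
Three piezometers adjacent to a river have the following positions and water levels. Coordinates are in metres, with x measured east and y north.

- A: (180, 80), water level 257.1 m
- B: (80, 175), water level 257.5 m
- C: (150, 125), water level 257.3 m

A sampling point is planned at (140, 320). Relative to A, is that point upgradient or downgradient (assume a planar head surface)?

upgradient

Taking A as reference: B−A = (-100, 95, +0.4); C−A = (-30, 45, +0.2).
Solve a·Δx + b·Δy = Δh: det = (-100)·45 − (-30)·95 = -1650.
∂h/∂x = [(+0.4)·45 − (+0.2)·95] / -1650 = +0.0006061
∂h/∂y = [(-100)·(+0.2) − (-30)·(+0.4)] / -1650 = +0.004848
Head at (140, 320) = 257.1 + (+0.0006061)·(-40) + (+0.004848)·(240) = 258.24 m.
That is higher than the 257.1 m at A, so the point is upgradient.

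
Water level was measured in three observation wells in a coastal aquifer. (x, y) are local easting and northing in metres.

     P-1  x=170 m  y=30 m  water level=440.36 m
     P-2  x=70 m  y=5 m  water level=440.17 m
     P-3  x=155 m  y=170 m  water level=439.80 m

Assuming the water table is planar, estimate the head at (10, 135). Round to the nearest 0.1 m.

439.5 m

Differences from P-1: to P-2 (Δx, Δy, Δh) = (-100, -25, -0.19); to P-3 = (-15, 140, -0.56).
Determinant of the coordinate differences = (-100)·140 − (-15)·(-25) = -14375.
∂h/∂x = [(-0.19)·140 − (-0.56)·(-25)] / -14375 = +0.002824
∂h/∂y = [(-100)·(-0.56) − (-15)·(-0.19)] / -14375 = -0.003697
h(10, 135) = 440.36 + (+0.002824)·(-160) + (-0.003697)·(105) = 440.36 -0.452 -0.388 = 439.520 m.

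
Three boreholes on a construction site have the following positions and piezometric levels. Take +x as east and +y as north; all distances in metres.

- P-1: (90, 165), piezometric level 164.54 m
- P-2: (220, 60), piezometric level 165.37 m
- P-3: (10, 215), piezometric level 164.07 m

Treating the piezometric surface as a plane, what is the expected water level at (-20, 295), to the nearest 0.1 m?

Taking P-1 as reference: P-2−P-1 = (130, -105, +0.83); P-3−P-1 = (-80, 50, -0.47).
Solve a·Δx + b·Δy = Δh: det = 130·50 − (-80)·(-105) = -1900.
∂h/∂x = [(+0.83)·50 − (-0.47)·(-105)] / -1900 = +0.004132
∂h/∂y = [130·(-0.47) − (-80)·(+0.83)] / -1900 = -0.002789
h(-20, 295) = 164.54 + (+0.004132)·(-110) + (-0.002789)·(130) = 164.54 -0.454 -0.363 = 163.723 m.

163.7 m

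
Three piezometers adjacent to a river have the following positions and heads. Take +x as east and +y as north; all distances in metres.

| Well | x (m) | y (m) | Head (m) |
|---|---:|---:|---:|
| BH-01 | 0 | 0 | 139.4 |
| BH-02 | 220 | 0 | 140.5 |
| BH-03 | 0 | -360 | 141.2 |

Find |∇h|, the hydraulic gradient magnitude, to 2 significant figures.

0.0071

∂h/∂x = (140.5 − 139.4) / (220 − 0) = +0.005000
∂h/∂y = (141.2 − 139.4) / (-360 − 0) = -0.005000
|∇h| = √(0.005000² + -0.005000²) = 0.007071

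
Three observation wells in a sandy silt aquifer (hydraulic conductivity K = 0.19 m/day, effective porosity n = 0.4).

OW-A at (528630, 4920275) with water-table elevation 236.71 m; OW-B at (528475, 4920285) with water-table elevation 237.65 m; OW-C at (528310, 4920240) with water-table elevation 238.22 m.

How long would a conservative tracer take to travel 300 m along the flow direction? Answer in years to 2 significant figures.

Differences from OW-A: to OW-B (Δx, Δy, Δh) = (-155, 10, +0.94); to OW-C = (-320, -35, +1.51).
Solve a·Δx + b·Δy = Δh: det = (-155)·(-35) − (-320)·10 = 8625.
∂h/∂x = [(+0.94)·(-35) − (+1.51)·10] / 8625 = -0.005565
∂h/∂y = [(-155)·(+1.51) − (-320)·(+0.94)] / 8625 = +0.007739
|∇h| = √(-0.005565² + 0.007739²) = 0.009532
Seepage velocity v = K·i/n = 0.19 × 0.009532 / 0.4 = 0.004528 m/day.
t = 300 / 0.004528 = 6.625e+04 days = 181 years.

180 years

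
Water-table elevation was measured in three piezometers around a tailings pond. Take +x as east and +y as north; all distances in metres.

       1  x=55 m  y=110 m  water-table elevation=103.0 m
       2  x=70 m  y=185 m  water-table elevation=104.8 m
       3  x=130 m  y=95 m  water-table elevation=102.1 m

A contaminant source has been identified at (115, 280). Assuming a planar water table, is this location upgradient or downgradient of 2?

Three-point gradient (reference 1): Δ to 2 = (15, 75, +1.8), Δ to 3 = (75, -15, -0.9).
∂h/∂x = -0.006923, ∂h/∂y = +0.02538 (det = -5850).
Head at (115, 280) = 103.0 + (-0.006923)·(60) + (+0.02538)·(170) = 106.90 m.
That is higher than the 104.8 m at 2, so the point is upgradient.

upgradient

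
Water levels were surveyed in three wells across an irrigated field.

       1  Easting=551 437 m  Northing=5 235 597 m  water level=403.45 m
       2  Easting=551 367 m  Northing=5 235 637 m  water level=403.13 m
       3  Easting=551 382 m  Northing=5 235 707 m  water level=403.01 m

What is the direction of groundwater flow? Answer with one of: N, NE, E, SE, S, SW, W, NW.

Three-point gradient (reference 1): Δ to 2 = (-70, 40, -0.32), Δ to 3 = (-55, 110, -0.44).
∂h/∂x = +0.003200, ∂h/∂y = -0.002400 (det = -5500).
Flow = −∇h = (-0.003200 east, +0.002400 north), which points northwest.

NW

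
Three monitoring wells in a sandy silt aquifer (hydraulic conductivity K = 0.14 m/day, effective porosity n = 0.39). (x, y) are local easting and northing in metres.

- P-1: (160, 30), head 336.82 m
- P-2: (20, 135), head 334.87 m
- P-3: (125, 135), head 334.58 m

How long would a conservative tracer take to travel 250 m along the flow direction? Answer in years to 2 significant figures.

Three-point gradient (reference P-1): Δ to P-2 = (-140, 105, -1.95), Δ to P-3 = (-35, 105, -2.24).
∂h/∂x = -0.002762, ∂h/∂y = -0.02225 (det = -11025).
|∇h| = √(-0.002762² + -0.02225²) = 0.02242
Seepage velocity v = K·i/n = 0.14 × 0.02242 / 0.39 = 0.008048 m/day.
t = 250 / 0.008048 = 3.106e+04 days = 85 years.

85 years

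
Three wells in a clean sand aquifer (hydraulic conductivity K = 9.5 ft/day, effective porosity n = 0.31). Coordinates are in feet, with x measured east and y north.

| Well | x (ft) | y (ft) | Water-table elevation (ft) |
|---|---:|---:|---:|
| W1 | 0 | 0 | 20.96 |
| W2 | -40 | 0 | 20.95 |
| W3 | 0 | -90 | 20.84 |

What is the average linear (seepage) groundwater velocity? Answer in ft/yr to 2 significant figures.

∂h/∂x = (20.95 − 20.96) / (-40 − 0) = +0.0002500
∂h/∂y = (20.84 − 20.96) / (-90 − 0) = +0.001333
|∇h| = √(0.0002500² + 0.001333²) = 0.001356
Seepage velocity v = K·i/n = 9.5 × 0.001356 / 0.31 = 0.04155 ft/day = 15.18 ft/yr.

15 ft/yr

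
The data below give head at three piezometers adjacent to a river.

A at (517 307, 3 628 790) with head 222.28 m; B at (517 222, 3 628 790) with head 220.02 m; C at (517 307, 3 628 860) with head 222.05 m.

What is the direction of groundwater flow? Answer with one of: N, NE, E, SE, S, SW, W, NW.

∂h/∂x = (220.02 − 222.28) / (517222 − 517307) = +0.02659
∂h/∂y = (222.05 − 222.28) / (3628860 − 3628790) = -0.003286
Flow = −∇h = (-0.02659 east, +0.003286 north), which points west.

W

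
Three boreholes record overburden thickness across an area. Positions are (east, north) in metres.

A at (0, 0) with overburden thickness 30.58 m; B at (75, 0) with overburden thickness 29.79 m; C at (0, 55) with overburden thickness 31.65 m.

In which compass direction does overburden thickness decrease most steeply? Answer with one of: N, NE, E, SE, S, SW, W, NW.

∂d/∂x = (29.79 − 30.58) / (75 − 0) = -0.01053
∂d/∂y = (31.65 − 30.58) / (55 − 0) = +0.01945
Steepest decrease is along −∇f = (+0.01053 E, -0.01945 N) → southeast.

SE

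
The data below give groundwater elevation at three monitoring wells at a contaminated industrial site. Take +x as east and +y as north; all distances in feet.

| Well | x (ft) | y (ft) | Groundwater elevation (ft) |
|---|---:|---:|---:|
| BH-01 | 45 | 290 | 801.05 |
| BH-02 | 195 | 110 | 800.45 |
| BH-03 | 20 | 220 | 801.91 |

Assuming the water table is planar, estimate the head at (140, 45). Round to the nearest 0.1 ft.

801.7 ft

With h = a·x + b·y + c and BH-01 as origin, the differences give:
  150·a + (-180)·b = -0.60
  (-25)·a + (-70)·b = +0.86
Eliminate b (×(-70) and ×(-180), subtract): -15000·a = 196.800 → a = ∂h/∂x = -0.01312
Back-substitute: b = ∂h/∂y = -0.007600.
h(140, 45) = 801.05 + (-0.01312)·(95) + (-0.007600)·(-245) = 801.05 -1.246 +1.862 = 801.666 ft.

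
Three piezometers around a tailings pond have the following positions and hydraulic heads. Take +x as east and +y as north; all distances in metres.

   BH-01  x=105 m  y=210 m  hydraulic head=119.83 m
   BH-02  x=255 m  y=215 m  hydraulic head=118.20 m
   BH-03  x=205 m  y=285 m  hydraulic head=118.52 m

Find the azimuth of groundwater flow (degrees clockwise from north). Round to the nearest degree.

074°

With h = a·x + b·y + c and BH-01 as origin, the differences give:
  150·a + 5·b = -1.63
  100·a + 75·b = -1.31
Eliminate b (×75 and ×5, subtract): 10750·a = -115.700 → a = ∂h/∂x = -0.01076
Back-substitute: b = ∂h/∂y = -0.003116.
Flow direction (−∇h) has components (+0.01076 E, +0.003116 N).
Azimuth = atan2(E, N) = atan2(+0.01076, +0.003116) = 73.9° ≈ 074°.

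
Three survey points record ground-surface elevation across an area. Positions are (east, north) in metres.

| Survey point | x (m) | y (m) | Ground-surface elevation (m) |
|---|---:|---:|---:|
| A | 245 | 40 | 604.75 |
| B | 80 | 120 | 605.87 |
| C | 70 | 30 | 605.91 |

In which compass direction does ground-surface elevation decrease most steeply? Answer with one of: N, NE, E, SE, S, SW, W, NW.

With z = a·x + b·y + c and A as origin, the differences give:
  (-165)·a + 80·b = +1.12
  (-175)·a + (-10)·b = +1.16
Eliminate b (×(-10) and ×80, subtract): 15650·a = -104.000 → a = ∂z/∂x = -0.006645
Back-substitute: b = ∂z/∂y = +0.0002939.
Steepest decrease is along −∇f = (+0.006645 E, -0.0002939 N) → east.

E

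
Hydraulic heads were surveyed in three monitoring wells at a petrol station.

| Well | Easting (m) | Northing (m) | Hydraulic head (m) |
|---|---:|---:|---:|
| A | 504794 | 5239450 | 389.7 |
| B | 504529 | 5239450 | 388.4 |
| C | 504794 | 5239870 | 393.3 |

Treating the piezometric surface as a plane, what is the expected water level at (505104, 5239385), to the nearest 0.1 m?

390.7 m

∂h/∂x = (388.4 − 389.7) / (504529 − 504794) = +0.004906
∂h/∂y = (393.3 − 389.7) / (5239870 − 5239450) = +0.008571
h(505104, 5239385) = 389.7 + (+0.004906)·(310) + (+0.008571)·(-65) = 389.7 +1.521 -0.557 = 390.664 m.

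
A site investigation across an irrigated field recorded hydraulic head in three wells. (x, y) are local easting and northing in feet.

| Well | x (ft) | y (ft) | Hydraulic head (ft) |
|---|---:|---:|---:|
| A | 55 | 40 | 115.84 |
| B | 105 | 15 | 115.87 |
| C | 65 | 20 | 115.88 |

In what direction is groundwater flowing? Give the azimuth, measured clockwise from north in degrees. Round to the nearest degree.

Differences from A: to B (Δx, Δy, Δh) = (50, -25, +0.03); to C = (10, -20, +0.04).
Determinant of the coordinate differences = 50·(-20) − 10·(-25) = -750.
∂h/∂x = [(+0.03)·(-20) − (+0.04)·(-25)] / -750 = -0.0005333
∂h/∂y = [50·(+0.04) − 10·(+0.03)] / -750 = -0.002267
Flow direction (−∇h) has components (+0.0005333 E, +0.002267 N).
Azimuth = atan2(E, N) = atan2(+0.0005333, +0.002267) = 13.2° ≈ 013°.

013°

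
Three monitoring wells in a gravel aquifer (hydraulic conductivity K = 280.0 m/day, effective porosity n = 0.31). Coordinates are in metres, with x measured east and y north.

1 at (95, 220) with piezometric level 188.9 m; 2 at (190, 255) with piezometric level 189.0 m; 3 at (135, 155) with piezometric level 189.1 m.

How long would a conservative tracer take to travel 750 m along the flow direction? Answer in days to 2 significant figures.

Three-point gradient (reference 1): Δ to 2 = (95, 35, +0.1), Δ to 3 = (40, -65, +0.2).
∂h/∂x = +0.001782, ∂h/∂y = -0.001980 (det = -7575).
|∇h| = √(0.001782² + -0.001980²) = 0.002664
Seepage velocity v = K·i/n = 280.0 × 0.002664 / 0.31 = 2.406 m/day.
t = 750 / 2.406 = 311.7 days.

310 days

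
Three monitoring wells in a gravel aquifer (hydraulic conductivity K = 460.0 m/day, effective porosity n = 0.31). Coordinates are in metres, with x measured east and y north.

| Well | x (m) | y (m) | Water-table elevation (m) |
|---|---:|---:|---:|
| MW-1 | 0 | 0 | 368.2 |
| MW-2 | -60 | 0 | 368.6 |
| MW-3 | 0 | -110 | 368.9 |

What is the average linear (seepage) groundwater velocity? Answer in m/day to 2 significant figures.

∂h/∂x = (368.6 − 368.2) / (-60 − 0) = -0.006667
∂h/∂y = (368.9 − 368.2) / (-110 − 0) = -0.006364
|∇h| = √(-0.006667² + -0.006364²) = 0.009217
Seepage velocity v = K·i/n = 460.0 × 0.009217 / 0.31 = 13.68 m/day.

14 m/day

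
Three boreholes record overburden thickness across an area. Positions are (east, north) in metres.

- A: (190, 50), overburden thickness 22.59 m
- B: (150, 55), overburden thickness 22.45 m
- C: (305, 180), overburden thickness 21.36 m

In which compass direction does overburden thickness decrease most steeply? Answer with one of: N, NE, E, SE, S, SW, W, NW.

Differences from A: to B (Δx, Δy, Δh) = (-40, 5, -0.14); to C = (115, 130, -1.23).
Solve a·Δx + b·Δy = Δd: det = (-40)·130 − 115·5 = -5775.
∂d/∂x = [(-0.14)·130 − (-1.23)·5] / -5775 = +0.002087
∂d/∂y = [(-40)·(-1.23) − 115·(-0.14)] / -5775 = -0.01131
Steepest decrease is along −∇f = (-0.002087 E, +0.01131 N) → north.

N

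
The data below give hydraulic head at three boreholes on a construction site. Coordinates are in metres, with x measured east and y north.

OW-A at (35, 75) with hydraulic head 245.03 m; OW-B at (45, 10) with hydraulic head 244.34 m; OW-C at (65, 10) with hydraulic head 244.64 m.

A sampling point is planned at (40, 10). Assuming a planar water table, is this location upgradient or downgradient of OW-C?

Taking OW-A as reference: OW-B−OW-A = (10, -65, -0.69); OW-C−OW-A = (30, -65, -0.39).
Determinant of the coordinate differences = 10·(-65) − 30·(-65) = 1300.
∂h/∂x = [(-0.69)·(-65) − (-0.39)·(-65)] / 1300 = +0.01500
∂h/∂y = [10·(-0.39) − 30·(-0.69)] / 1300 = +0.01292
Head at (40, 10) = 245.03 + (+0.01500)·(5) + (+0.01292)·(-65) = 244.26 m.
That is lower than the 244.64 m at OW-C, so the point is downgradient.

downgradient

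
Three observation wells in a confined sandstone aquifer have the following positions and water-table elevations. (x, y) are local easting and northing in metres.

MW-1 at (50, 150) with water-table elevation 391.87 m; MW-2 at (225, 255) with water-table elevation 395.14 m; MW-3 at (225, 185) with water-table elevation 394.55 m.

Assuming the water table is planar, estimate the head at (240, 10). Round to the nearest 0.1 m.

393.3 m

Taking MW-1 as reference: MW-2−MW-1 = (175, 105, +3.27); MW-3−MW-1 = (175, 35, +2.68).
Determinant of the coordinate differences = 175·35 − 175·105 = -12250.
∂h/∂x = [(+3.27)·35 − (+2.68)·105] / -12250 = +0.01363
∂h/∂y = [175·(+2.68) − 175·(+3.27)] / -12250 = +0.008429
h(240, 10) = 391.87 + (+0.01363)·(190) + (+0.008429)·(-140) = 391.87 +2.589 -1.180 = 393.279 m.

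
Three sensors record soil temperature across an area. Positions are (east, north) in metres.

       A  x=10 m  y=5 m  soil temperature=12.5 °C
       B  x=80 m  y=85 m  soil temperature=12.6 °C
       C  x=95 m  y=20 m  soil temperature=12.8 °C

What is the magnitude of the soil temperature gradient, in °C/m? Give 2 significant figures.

Taking A as reference: B−A = (70, 80, +0.1); C−A = (85, 15, +0.3).
Solve a·Δx + b·Δy = ΔT: det = 70·15 − 85·80 = -5750.
∂T/∂x = [(+0.1)·15 − (+0.3)·80] / -5750 = +0.003913
∂T/∂y = [70·(+0.3) − 85·(+0.1)] / -5750 = -0.002174
|∇f| = √(0.003913² + -0.002174²) = 0.004476 °C/m

0.0045 °C/m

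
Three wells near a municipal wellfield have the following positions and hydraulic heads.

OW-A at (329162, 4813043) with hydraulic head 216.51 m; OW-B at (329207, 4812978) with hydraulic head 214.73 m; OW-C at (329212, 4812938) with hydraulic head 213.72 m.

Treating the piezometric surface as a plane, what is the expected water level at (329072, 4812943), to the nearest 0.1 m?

With h = a·x + b·y + c and OW-A as origin, the differences give:
  45·a + (-65)·b = -1.78
  50·a + (-105)·b = -2.79
Eliminate b (×(-105) and ×(-65), subtract): -1475·a = 5.550 → a = ∂h/∂x = -0.003763
Back-substitute: b = ∂h/∂y = +0.02478.
h(329072, 4812943) = 216.51 + (-0.003763)·(-90) + (+0.02478)·(-100) = 216.51 +0.339 -2.478 = 214.371 m.

214.4 m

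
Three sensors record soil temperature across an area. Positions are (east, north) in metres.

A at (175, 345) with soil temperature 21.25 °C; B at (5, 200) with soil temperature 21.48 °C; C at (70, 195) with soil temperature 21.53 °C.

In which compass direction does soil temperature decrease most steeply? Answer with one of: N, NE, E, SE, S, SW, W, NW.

With T = a·x + b·y + c and A as origin, the differences give:
  (-170)·a + (-145)·b = +0.23
  (-105)·a + (-150)·b = +0.28
Eliminate b (×(-150) and ×(-145), subtract): 10275·a = 6.100 → a = ∂T/∂x = +0.0005937
Back-substitute: b = ∂T/∂y = -0.002282.
Steepest decrease is along −∇f = (-0.0005937 E, +0.002282 N) → north.

N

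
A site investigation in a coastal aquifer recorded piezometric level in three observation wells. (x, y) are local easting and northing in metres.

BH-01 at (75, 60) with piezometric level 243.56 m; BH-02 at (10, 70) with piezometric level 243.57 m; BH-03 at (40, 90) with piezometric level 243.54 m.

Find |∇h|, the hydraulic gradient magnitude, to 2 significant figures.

0.0011

Differences from BH-01: to BH-02 (Δx, Δy, Δh) = (-65, 10, +0.01); to BH-03 = (-35, 30, -0.02).
Determinant of the coordinate differences = (-65)·30 − (-35)·10 = -1600.
∂h/∂x = [(+0.01)·30 − (-0.02)·10] / -1600 = -0.0003125
∂h/∂y = [(-65)·(-0.02) − (-35)·(+0.01)] / -1600 = -0.001031
|∇h| = √(-0.0003125² + -0.001031²) = 0.001077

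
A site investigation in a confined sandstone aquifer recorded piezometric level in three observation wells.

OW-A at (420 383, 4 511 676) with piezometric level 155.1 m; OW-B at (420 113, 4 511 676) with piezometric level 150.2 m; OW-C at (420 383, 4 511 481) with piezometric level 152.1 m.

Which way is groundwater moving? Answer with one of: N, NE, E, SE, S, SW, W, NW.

∂h/∂x = (150.2 − 155.1) / (420113 − 420383) = +0.01815
∂h/∂y = (152.1 − 155.1) / (4511481 − 4511676) = +0.01538
Flow = −∇h = (-0.01815 east, -0.01538 north), which points southwest.

SW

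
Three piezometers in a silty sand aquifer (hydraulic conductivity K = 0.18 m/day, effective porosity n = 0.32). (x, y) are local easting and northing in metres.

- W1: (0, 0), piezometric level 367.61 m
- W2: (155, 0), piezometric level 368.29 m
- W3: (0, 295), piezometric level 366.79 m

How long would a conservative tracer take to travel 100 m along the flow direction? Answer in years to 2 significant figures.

∂h/∂x = (368.29 − 367.61) / (155 − 0) = +0.004387
∂h/∂y = (366.79 − 367.61) / (295 − 0) = -0.002780
|∇h| = √(0.004387² + -0.002780²) = 0.005194
Seepage velocity v = K·i/n = 0.18 × 0.005194 / 0.32 = 0.002922 m/day.
t = 100 / 0.002922 = 3.422e+04 days = 93.7 years.

94 years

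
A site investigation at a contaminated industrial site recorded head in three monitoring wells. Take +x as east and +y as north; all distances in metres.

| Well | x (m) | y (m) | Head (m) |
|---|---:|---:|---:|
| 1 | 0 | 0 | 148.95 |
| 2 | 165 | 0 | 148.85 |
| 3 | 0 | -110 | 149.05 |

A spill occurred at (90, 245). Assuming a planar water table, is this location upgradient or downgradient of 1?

downgradient

∂h/∂x = (148.85 − 148.95) / (165 − 0) = -0.0006061
∂h/∂y = (149.05 − 148.95) / (-110 − 0) = -0.0009091
Head at (90, 245) = 148.95 + (-0.0006061)·(90) + (-0.0009091)·(245) = 148.67 m.
That is lower than the 148.95 m at 1, so the point is downgradient.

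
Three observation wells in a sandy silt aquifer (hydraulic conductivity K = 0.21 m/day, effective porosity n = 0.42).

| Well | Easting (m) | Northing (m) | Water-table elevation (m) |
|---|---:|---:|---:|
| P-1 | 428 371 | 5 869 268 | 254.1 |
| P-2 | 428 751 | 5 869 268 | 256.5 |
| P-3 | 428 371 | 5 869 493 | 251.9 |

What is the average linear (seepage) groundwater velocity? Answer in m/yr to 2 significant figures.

2.1 m/yr

∂h/∂x = (256.5 − 254.1) / (428751 − 428371) = +0.006316
∂h/∂y = (251.9 − 254.1) / (5869493 − 5869268) = -0.009778
|∇h| = √(0.006316² + -0.009778²) = 0.01164
Seepage velocity v = K·i/n = 0.21 × 0.01164 / 0.42 = 0.00582 m/day = 2.126 m/yr.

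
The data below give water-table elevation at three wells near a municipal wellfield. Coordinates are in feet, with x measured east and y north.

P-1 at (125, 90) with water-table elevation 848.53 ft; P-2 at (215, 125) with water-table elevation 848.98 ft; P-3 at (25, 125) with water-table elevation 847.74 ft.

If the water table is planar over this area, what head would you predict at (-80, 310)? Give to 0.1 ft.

846.3 ft

Differences from P-1: to P-2 (Δx, Δy, Δh) = (90, 35, +0.45); to P-3 = (-100, 35, -0.79).
Determinant of the coordinate differences = 90·35 − (-100)·35 = 6650.
∂h/∂x = [(+0.45)·35 − (-0.79)·35] / 6650 = +0.006526
∂h/∂y = [90·(-0.79) − (-100)·(+0.45)] / 6650 = -0.003925
h(-80, 310) = 848.53 + (+0.006526)·(-205) + (-0.003925)·(220) = 848.53 -1.338 -0.863 = 846.329 ft.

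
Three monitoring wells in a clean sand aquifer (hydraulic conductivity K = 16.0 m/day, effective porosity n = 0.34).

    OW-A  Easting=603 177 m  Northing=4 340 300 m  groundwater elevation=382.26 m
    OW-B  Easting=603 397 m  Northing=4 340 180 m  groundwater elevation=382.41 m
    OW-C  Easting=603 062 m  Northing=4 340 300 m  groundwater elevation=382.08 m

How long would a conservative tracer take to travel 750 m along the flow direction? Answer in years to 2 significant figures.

With h = a·x + b·y + c and OW-A as origin, the differences give:
  220·a + (-120)·b = +0.15
  (-115)·a + 0·b = -0.18
Eliminate b (×0 and ×(-120), subtract): -13800·a = -21.600 → a = ∂h/∂x = +0.001565
Back-substitute: b = ∂h/∂y = +0.001620.
|∇h| = √(0.001565² + 0.001620²) = 0.002252
Seepage velocity v = K·i/n = 16.0 × 0.002252 / 0.34 = 0.106 m/day.
t = 750 / 0.106 = 7075 days = 19.4 years.

19 years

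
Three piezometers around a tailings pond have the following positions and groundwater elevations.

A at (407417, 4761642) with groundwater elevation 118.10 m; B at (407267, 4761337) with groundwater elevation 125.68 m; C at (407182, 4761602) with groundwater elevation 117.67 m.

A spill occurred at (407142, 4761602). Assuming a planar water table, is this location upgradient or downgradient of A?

downgradient

Differences from A: to B (Δx, Δy, Δh) = (-150, -305, +7.58); to C = (-235, -40, -0.43).
Solve a·Δx + b·Δy = Δh: det = (-150)·(-40) − (-235)·(-305) = -65675.
∂h/∂x = [(+7.58)·(-40) − (-0.43)·(-305)] / -65675 = +0.006614
∂h/∂y = [(-150)·(-0.43) − (-235)·(+7.58)] / -65675 = -0.02811
Head at (407142, 4761602) = 118.10 + (+0.006614)·(-275) + (-0.02811)·(-40) = 117.41 m.
That is lower than the 118.10 m at A, so the point is downgradient.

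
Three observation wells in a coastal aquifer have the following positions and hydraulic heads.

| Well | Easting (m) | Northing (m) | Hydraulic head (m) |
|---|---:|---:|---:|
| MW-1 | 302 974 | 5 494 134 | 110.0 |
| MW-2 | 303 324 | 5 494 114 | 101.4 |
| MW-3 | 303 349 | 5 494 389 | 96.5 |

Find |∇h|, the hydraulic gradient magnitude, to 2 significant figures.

0.030

Differences from MW-1: to MW-2 (Δx, Δy, Δh) = (350, -20, -8.6); to MW-3 = (375, 255, -13.5).
Solve a·Δx + b·Δy = Δh: det = 350·255 − 375·(-20) = 96750.
∂h/∂x = [(-8.6)·255 − (-13.5)·(-20)] / 96750 = -0.02546
∂h/∂y = [350·(-13.5) − 375·(-8.6)] / 96750 = -0.01550
|∇h| = √(-0.02546² + -0.01550²) = 0.02981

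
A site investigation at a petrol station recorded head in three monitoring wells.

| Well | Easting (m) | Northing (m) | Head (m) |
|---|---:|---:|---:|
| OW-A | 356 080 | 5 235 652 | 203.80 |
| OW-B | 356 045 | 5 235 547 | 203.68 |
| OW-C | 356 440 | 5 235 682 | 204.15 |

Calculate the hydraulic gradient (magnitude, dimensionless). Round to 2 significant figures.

0.0012

With h = a·x + b·y + c and OW-A as origin, the differences give:
  (-35)·a + (-105)·b = -0.12
  360·a + 30·b = +0.35
Eliminate b (×30 and ×(-105), subtract): 36750·a = 33.150 → a = ∂h/∂x = +0.0009020
Back-substitute: b = ∂h/∂y = +0.0008422.
|∇h| = √(0.0009020² + 0.0008422²) = 0.001234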